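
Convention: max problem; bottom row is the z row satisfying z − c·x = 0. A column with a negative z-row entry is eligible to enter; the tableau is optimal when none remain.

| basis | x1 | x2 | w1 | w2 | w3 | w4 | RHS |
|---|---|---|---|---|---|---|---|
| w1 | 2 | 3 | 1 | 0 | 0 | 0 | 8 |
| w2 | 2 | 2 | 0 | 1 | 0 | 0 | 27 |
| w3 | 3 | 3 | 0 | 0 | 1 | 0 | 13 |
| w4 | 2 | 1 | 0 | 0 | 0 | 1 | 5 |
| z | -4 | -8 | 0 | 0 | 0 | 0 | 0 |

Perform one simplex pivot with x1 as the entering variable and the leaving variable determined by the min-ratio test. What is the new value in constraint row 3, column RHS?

Ratio test on column x1 — row 1: 8/2 = 4; row 2: 27/2 = 27/2; row 3: 13/3 = 13/3; row 4: 5/2 = 5/2. Minimum is 5/2 at row 4 (w4 leaves); pivot element 2.
Divide row 4 by 2; eliminate column x1 from the other rows.
Row 3 update in column RHS: 13 − 3·(5/2) = 11/2.

11/2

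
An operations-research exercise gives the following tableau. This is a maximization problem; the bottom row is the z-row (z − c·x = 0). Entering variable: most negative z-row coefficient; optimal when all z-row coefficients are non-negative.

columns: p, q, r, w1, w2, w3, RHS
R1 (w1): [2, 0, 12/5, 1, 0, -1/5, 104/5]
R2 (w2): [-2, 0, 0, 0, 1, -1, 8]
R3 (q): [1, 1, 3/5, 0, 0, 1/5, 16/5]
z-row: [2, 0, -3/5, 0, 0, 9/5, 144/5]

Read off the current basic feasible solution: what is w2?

8

w2 is basic (row 2); its value is the RHS of that row, 8.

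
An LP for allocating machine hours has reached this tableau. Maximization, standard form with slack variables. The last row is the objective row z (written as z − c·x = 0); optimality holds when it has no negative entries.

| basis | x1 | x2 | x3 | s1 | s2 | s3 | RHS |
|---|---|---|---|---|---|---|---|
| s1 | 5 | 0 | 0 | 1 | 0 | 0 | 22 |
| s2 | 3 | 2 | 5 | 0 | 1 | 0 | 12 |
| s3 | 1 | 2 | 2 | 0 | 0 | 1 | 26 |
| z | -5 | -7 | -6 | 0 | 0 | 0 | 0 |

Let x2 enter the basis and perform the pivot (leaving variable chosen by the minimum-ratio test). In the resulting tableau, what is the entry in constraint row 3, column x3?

Ratio test on column x2 — row 1: entry 0 ≤ 0; row 2: 12/2 = 6; row 3: 26/2 = 13. Minimum is 6 at row 2 (s2 leaves); pivot element 2.
Divide row 2 by 2; eliminate column x2 from the other rows.
Row 3 update in column x3: 2 − 2·(5/2) = -3.

-3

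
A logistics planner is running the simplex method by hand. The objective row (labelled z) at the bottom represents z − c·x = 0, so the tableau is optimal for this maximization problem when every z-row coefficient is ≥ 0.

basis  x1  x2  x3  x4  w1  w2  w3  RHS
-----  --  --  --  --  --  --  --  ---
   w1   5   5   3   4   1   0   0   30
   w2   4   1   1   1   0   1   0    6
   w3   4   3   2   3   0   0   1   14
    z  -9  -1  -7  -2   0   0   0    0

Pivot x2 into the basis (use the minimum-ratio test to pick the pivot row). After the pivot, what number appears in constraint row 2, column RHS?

4/3

Ratio test on column x2 — row 1: 30/5 = 6; row 2: 6/1 = 6; row 3: 14/3 = 14/3. Minimum is 14/3 at row 3 (w3 leaves); pivot element 3.
Divide row 3 by 3; eliminate column x2 from the other rows.
Row 2 update in column RHS: 6 − 1·(14/3) = 4/3.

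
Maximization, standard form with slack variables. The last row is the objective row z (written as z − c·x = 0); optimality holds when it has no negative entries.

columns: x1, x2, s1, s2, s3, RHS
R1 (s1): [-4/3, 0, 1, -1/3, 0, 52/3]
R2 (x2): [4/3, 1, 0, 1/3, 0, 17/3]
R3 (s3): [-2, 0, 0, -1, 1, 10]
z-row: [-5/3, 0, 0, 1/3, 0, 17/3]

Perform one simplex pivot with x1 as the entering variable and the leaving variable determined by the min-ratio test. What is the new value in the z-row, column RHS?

51/4

Ratio test on column x1 — row 1: entry -4/3 ≤ 0; row 2: (17/3)/(4/3) = 17/4; row 3: entry -2 ≤ 0. Minimum is 17/4 at row 2 (x2 leaves); pivot element 4/3.
Divide row 2 by 4/3; eliminate column x1 from the other rows.
z-row update in column RHS: 17/3 − (-5/3)·(17/4) = 51/4.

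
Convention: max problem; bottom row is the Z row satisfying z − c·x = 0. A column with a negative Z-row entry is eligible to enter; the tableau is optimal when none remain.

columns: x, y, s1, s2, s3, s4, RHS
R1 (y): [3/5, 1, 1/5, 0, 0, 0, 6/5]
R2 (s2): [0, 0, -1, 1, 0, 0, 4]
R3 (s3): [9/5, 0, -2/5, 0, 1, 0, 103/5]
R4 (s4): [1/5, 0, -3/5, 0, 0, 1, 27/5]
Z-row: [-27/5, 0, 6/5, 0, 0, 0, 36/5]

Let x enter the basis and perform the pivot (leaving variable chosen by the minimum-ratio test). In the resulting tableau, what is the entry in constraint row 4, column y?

-1/3

Ratio test on column x — row 1: (6/5)/(3/5) = 2; row 2: entry 0 ≤ 0; row 3: (103/5)/(9/5) = 103/9; row 4: (27/5)/(1/5) = 27. Minimum is 2 at row 1 (y leaves); pivot element 3/5.
Divide row 1 by 3/5; eliminate column x from the other rows.
Row 4 update in column y: 0 − (1/5)·(5/3) = -1/3.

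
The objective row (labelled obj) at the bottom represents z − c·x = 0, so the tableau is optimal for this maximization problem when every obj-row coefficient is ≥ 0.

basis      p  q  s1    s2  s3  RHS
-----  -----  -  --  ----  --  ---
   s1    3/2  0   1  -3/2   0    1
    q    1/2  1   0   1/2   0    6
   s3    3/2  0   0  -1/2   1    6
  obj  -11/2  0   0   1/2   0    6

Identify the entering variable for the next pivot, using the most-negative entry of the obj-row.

p

Negative obj-row entries: p: -11/2.
The most negative is -11/2 in column p, so p enters.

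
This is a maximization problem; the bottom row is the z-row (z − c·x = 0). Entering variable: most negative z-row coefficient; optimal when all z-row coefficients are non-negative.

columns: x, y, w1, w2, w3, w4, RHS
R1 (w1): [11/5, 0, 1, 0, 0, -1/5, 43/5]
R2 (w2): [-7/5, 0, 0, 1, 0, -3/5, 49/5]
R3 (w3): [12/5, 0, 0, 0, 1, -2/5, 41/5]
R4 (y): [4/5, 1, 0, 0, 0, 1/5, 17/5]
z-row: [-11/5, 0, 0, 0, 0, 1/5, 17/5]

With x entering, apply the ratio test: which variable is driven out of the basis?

w3

Column x entries and ratios — w1: (43/5)/(11/5) = 43/11; w2: -7/5 ≤ 0, skip; w3: (41/5)/(12/5) = 41/12; y: (17/5)/(4/5) = 17/4.
Smallest ratio is 41/12 in the row of w3, so w3 leaves.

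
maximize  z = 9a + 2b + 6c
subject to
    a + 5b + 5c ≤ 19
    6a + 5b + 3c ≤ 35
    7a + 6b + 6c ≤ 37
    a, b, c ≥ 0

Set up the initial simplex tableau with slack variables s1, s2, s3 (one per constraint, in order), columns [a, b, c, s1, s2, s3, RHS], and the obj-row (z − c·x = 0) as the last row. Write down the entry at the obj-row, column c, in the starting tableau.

The obj-row carries the negated objective coefficients: the c entry is -6.

-6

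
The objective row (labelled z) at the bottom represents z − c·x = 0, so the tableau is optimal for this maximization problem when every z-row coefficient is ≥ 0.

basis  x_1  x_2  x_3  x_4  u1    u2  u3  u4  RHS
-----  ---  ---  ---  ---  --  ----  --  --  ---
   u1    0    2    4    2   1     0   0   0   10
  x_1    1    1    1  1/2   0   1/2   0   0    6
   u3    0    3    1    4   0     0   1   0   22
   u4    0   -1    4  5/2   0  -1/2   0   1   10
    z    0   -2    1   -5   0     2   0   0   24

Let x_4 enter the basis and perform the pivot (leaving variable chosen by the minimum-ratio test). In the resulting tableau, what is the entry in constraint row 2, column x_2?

6/5

Ratio test on column x_4 — row 1: 10/2 = 5; row 2: 6/(1/2) = 12; row 3: 22/4 = 11/2; row 4: 10/(5/2) = 4. Minimum is 4 at row 4 (u4 leaves); pivot element 5/2.
Divide row 4 by 5/2; eliminate column x_4 from the other rows.
Row 2 update in column x_2: 1 − (1/2)·(-2/5) = 6/5.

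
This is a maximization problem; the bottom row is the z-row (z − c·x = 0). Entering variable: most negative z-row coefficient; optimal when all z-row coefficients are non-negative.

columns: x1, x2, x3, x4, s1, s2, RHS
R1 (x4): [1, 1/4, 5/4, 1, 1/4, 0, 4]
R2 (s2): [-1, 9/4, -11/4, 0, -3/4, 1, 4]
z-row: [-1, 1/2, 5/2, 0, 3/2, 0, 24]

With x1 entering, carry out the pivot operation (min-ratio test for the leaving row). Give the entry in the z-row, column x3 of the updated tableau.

15/4

Ratio test on column x1 — row 1: 4/1 = 4; row 2: entry -1 ≤ 0. Minimum is 4 at row 1 (x4 leaves); pivot element 1.
Divide row 1 by 1; eliminate column x1 from the other rows.
z-row update in column x3: 5/2 − (-1)·(5/4) = 15/4.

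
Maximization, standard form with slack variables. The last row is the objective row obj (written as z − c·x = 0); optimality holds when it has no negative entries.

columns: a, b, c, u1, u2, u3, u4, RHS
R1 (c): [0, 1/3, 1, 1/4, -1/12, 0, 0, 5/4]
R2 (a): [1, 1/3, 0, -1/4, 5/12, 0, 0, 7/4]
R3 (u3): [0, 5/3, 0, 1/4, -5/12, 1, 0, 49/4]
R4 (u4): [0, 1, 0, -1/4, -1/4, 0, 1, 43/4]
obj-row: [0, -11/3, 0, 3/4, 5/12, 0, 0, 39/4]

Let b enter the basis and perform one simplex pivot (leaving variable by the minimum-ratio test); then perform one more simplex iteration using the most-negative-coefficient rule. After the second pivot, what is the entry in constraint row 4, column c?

-3

Ratio test on column b — row 1: (5/4)/(1/3) = 15/4; row 2: (7/4)/(1/3) = 21/4; row 3: (49/4)/(5/3) = 147/20; row 4: (43/4)/1 = 43/4. Minimum is 15/4 at row 1 (c leaves); pivot element 1/3.
Divide row 1 by 1/3; eliminate column b from the other rows.
Second iteration: most negative obj-row entry is -1/2 in column u2, so u2 enters.
Ratio test on column u2 — row 1: entry -1/4 ≤ 0; row 2: (1/2)/(1/2) = 1; row 3: entry 0 ≤ 0; row 4: entry 0 ≤ 0. Minimum is 1 at row 2 (a leaves); pivot element 1/2.
Divide row 2 by 1/2; eliminate column u2 from the other rows.
After both pivots, the entry at constraint row 4, column c is -3.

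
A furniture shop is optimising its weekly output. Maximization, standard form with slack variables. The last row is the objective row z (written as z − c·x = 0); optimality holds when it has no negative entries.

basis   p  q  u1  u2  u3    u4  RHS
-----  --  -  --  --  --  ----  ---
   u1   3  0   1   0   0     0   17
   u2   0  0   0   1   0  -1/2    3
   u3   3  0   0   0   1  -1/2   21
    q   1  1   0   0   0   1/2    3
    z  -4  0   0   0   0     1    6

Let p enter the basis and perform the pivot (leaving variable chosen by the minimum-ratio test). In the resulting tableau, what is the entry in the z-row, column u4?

Ratio test on column p — row 1: 17/3 = 17/3; row 2: entry 0 ≤ 0; row 3: 21/3 = 7; row 4: 3/1 = 3. Minimum is 3 at row 4 (q leaves); pivot element 1.
Divide row 4 by 1; eliminate column p from the other rows.
z-row update in column u4: 1 − (-4)·(1/2) = 3.

3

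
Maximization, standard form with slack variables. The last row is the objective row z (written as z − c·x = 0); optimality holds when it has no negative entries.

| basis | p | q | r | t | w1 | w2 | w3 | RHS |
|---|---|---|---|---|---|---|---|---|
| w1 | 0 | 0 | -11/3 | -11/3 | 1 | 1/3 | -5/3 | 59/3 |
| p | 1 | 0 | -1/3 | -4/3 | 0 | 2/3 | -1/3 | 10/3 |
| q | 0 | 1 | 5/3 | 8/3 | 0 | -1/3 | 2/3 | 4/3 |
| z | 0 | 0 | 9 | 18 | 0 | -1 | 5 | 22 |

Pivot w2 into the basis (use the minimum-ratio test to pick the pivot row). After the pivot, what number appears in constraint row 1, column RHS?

18

Ratio test on column w2 — row 1: (59/3)/(1/3) = 59; row 2: (10/3)/(2/3) = 5; row 3: entry -1/3 ≤ 0. Minimum is 5 at row 2 (p leaves); pivot element 2/3.
Divide row 2 by 2/3; eliminate column w2 from the other rows.
Row 1 update in column RHS: 59/3 − (1/3)·5 = 18.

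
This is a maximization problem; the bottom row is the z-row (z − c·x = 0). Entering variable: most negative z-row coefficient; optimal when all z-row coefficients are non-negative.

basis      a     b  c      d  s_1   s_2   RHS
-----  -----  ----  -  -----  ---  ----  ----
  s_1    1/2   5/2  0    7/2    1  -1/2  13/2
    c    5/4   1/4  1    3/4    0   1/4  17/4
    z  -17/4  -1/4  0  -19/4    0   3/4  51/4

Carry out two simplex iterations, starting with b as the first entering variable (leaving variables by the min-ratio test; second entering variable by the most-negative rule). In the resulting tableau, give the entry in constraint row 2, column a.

Ratio test on column b — row 1: (13/2)/(5/2) = 13/5; row 2: (17/4)/(1/4) = 17. Minimum is 13/5 at row 1 (s_1 leaves); pivot element 5/2.
Divide row 1 by 5/2; eliminate column b from the other rows.
Second iteration: most negative z-row entry is -22/5 in column d, so d enters.
Ratio test on column d — row 1: (13/5)/(7/5) = 13/7; row 2: (18/5)/(2/5) = 9. Minimum is 13/7 at row 1 (b leaves); pivot element 7/5.
Divide row 1 by 7/5; eliminate column d from the other rows.
After both pivots, the entry at constraint row 2, column a is 8/7.

8/7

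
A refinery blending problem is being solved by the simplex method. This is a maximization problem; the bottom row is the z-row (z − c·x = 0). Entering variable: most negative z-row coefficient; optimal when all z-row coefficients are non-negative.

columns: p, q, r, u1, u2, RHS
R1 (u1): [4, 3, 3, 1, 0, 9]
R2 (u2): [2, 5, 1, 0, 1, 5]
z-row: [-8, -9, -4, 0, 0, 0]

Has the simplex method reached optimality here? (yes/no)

no

The z-row has a negative entry -9 in column q, so it is not optimal.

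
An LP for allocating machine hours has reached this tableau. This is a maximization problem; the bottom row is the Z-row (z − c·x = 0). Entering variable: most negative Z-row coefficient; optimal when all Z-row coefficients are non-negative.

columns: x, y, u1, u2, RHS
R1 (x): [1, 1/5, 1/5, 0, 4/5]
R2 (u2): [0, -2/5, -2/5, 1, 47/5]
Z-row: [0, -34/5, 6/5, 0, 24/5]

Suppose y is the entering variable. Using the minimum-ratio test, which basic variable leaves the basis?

x

Column y entries and ratios — x: (4/5)/(1/5) = 4; u2: -2/5 ≤ 0, skip.
Smallest ratio is 4 in the row of x, so x leaves.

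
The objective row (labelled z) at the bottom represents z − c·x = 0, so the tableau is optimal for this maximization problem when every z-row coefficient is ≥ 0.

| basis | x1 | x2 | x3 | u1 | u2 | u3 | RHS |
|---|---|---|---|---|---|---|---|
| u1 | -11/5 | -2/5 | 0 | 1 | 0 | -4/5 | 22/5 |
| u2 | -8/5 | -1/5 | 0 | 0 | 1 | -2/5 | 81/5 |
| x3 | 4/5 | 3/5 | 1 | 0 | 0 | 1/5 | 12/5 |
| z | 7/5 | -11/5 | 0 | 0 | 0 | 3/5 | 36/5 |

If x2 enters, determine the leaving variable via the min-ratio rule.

Column x2 entries and ratios — u1: -2/5 ≤ 0, skip; u2: -1/5 ≤ 0, skip; x3: (12/5)/(3/5) = 4.
Smallest ratio is 4 in the row of x3, so x3 leaves.

x3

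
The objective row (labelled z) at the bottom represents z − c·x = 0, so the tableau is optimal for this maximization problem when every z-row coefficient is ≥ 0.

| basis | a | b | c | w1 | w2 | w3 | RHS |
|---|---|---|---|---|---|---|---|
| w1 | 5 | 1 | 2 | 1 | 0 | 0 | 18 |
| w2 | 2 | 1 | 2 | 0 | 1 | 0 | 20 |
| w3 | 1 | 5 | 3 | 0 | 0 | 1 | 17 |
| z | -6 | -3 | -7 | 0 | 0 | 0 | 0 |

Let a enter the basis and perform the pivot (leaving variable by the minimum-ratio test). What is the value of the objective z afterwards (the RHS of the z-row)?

108/5

Ratio test on column a — row 1: 18/5 = 18/5; row 2: 20/2 = 10; row 3: 17/1 = 17. Minimum is 18/5 at row 1 (w1 leaves); pivot element 5.
Pivot on row 1; the z-row RHS becomes 0 − (-6)·(18/5) = 108/5.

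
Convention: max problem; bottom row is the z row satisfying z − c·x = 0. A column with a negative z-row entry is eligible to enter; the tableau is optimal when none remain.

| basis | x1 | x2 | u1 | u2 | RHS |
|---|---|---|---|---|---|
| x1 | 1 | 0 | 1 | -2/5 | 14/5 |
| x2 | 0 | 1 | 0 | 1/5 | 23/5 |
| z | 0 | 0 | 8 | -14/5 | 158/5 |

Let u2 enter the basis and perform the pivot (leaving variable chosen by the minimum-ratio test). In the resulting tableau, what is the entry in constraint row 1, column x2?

2

Ratio test on column u2 — row 1: entry -2/5 ≤ 0; row 2: (23/5)/(1/5) = 23. Minimum is 23 at row 2 (x2 leaves); pivot element 1/5.
Divide row 2 by 1/5; eliminate column u2 from the other rows.
Row 1 update in column x2: 0 − (-2/5)·5 = 2.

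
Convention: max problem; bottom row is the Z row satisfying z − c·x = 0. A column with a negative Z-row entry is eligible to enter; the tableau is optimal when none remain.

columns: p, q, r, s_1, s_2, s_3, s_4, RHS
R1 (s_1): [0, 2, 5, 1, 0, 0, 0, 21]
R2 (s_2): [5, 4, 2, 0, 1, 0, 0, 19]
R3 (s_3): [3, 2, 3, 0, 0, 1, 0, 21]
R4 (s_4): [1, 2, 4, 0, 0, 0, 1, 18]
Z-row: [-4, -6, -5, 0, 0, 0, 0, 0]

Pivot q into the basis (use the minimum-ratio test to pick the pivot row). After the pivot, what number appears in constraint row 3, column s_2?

Ratio test on column q — row 1: 21/2 = 21/2; row 2: 19/4 = 19/4; row 3: 21/2 = 21/2; row 4: 18/2 = 9. Minimum is 19/4 at row 2 (s_2 leaves); pivot element 4.
Divide row 2 by 4; eliminate column q from the other rows.
Row 3 update in column s_2: 0 − 2·(1/4) = -1/2.

-1/2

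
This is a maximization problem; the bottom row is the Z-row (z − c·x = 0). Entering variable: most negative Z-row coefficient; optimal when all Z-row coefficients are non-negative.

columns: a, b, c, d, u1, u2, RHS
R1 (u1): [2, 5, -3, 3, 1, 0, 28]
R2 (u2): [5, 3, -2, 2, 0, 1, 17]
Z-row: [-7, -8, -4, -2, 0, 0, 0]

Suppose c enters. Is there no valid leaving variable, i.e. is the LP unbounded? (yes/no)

yes

Every constraint-row entry in column c is ≤ 0, so increasing c is unbounded.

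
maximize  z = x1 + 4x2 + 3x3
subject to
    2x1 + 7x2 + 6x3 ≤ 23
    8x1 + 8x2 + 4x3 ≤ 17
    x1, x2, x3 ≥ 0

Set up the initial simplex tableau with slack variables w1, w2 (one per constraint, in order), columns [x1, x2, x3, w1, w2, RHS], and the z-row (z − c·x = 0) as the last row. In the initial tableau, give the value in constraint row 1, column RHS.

The RHS of constraint 1 is b_1 = 23.

23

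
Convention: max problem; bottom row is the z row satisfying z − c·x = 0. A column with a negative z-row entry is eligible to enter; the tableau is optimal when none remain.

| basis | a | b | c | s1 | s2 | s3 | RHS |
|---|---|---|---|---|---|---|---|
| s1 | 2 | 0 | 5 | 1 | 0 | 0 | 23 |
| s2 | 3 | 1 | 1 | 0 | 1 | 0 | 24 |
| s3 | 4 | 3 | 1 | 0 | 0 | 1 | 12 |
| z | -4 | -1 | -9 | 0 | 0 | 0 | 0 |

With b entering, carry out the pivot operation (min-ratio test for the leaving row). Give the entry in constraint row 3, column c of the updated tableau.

1/3

Ratio test on column b — row 1: entry 0 ≤ 0; row 2: 24/1 = 24; row 3: 12/3 = 4. Minimum is 4 at row 3 (s3 leaves); pivot element 3.
Divide row 3 by 3; eliminate column b from the other rows.
In the new row 3, the c entry is the old entry divided by the pivot: 1/3 = 1/3.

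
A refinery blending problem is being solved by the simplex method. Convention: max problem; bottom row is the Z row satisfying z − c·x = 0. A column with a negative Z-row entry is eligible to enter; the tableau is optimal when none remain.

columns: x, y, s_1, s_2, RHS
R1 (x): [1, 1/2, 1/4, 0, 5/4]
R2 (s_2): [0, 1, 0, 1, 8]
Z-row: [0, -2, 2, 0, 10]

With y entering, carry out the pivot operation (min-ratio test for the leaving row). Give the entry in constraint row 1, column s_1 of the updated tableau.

Ratio test on column y — row 1: (5/4)/(1/2) = 5/2; row 2: 8/1 = 8. Minimum is 5/2 at row 1 (x leaves); pivot element 1/2.
Divide row 1 by 1/2; eliminate column y from the other rows.
In the new row 1, the s_1 entry is the old entry divided by the pivot: (1/4)/(1/2) = 1/2.

1/2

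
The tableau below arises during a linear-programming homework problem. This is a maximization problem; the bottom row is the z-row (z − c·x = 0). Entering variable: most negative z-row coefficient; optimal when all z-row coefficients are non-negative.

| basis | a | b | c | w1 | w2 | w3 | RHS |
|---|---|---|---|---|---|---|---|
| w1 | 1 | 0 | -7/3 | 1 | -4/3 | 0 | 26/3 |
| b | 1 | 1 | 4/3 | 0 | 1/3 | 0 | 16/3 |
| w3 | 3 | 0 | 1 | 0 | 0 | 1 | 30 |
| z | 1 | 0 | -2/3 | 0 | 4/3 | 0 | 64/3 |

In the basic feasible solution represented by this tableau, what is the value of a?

a is not in the basis, so in the current basic feasible solution a = 0.

0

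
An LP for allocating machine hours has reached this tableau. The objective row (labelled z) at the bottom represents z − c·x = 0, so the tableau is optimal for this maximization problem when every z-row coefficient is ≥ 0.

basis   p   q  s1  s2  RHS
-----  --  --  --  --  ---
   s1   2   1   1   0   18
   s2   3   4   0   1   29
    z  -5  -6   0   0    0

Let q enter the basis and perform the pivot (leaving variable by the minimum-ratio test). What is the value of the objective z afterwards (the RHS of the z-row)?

87/2

Ratio test on column q — row 1: 18/1 = 18; row 2: 29/4 = 29/4. Minimum is 29/4 at row 2 (s2 leaves); pivot element 4.
Pivot on row 2; the z-row RHS becomes 0 − (-6)·(29/4) = 87/2.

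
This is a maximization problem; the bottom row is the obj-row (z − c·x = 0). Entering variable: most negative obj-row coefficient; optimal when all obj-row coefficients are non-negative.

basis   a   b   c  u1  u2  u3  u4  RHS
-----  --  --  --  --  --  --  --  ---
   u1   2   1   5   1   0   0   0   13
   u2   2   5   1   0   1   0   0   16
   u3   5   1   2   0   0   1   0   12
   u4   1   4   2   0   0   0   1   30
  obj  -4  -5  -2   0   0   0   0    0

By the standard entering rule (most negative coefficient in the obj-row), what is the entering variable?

Negative obj-row entries: a: -4, b: -5, c: -2.
The most negative is -5 in column b, so b enters.

b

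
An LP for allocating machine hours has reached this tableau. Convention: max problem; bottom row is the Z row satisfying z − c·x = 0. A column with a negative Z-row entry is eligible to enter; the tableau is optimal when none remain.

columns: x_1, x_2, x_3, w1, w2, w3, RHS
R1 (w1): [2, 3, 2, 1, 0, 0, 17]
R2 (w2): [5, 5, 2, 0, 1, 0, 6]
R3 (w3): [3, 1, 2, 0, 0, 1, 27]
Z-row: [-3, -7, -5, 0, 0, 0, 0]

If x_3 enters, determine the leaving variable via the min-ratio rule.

w2

Column x_3 entries and ratios — w1: 17/2 = 17/2; w2: 6/2 = 3; w3: 27/2 = 27/2.
Smallest ratio is 3 in the row of w2, so w2 leaves.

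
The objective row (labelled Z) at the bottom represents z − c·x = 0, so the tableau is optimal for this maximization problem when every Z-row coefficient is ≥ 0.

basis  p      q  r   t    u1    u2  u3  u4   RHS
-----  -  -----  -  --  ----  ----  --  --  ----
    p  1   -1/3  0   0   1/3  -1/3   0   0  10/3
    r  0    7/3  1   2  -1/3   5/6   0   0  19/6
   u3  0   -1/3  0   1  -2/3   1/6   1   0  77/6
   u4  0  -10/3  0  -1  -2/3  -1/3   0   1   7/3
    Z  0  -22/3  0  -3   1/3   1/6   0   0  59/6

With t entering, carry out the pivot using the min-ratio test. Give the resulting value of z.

Ratio test on column t — row 1: entry 0 ≤ 0; row 2: (19/6)/2 = 19/12; row 3: (77/6)/1 = 77/6; row 4: entry -1 ≤ 0. Minimum is 19/12 at row 2 (r leaves); pivot element 2.
Pivot on row 2; the Z-row RHS becomes 59/6 − (-3)·(19/12) = 175/12.

175/12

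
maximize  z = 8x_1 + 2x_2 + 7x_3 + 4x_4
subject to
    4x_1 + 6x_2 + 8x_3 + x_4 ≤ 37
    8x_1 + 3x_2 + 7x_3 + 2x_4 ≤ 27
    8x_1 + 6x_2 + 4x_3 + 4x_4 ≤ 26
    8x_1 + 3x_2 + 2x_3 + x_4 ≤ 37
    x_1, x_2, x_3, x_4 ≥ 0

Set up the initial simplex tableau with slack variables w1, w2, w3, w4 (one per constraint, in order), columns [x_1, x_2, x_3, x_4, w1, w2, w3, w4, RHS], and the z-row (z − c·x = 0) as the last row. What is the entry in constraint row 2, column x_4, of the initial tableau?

2

Constraint 2 has coefficient 2 on x_4.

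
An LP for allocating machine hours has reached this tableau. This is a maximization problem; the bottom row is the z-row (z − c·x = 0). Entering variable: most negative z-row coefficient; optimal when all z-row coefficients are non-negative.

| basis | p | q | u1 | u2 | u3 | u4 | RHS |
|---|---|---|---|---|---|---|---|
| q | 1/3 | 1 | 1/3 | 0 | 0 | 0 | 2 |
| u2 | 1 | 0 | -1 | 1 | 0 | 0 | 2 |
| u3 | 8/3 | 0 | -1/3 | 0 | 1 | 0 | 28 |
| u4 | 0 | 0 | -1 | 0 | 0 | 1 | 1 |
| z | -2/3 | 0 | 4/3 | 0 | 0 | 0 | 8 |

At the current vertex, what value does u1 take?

u1 is not in the basis, so in the current basic feasible solution u1 = 0.

0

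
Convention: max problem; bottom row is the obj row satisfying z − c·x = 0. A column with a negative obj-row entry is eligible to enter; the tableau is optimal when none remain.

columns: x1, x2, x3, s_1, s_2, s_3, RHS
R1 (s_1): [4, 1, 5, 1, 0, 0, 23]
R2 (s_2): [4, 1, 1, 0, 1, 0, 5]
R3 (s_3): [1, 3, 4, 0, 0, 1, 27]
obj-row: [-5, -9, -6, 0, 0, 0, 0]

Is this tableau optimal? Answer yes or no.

The obj-row has a negative entry -9 in column x2, so it is not optimal.

no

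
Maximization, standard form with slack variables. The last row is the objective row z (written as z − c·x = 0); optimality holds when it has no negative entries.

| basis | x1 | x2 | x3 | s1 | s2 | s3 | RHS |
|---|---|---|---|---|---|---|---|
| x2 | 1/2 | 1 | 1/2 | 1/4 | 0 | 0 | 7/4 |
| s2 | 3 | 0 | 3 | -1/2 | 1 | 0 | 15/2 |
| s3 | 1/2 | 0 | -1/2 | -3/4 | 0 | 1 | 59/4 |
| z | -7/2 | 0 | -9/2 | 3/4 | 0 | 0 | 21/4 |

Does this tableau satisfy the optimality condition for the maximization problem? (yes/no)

no

The z-row has a negative entry -9/2 in column x3, so it is not optimal.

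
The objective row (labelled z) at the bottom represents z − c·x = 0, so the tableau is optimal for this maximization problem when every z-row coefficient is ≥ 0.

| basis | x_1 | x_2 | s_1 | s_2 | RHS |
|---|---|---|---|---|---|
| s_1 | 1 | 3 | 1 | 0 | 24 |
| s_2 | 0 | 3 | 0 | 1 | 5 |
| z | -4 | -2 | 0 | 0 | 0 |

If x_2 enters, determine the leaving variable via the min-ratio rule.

s_2

Column x_2 entries and ratios — s_1: 24/3 = 8; s_2: 5/3 = 5/3.
Smallest ratio is 5/3 in the row of s_2, so s_2 leaves.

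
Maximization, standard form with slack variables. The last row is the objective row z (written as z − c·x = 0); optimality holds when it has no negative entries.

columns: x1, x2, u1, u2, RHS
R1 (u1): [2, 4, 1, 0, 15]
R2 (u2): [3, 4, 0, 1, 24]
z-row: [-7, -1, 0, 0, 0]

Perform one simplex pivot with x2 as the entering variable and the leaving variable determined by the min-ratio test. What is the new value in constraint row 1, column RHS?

15/4

Ratio test on column x2 — row 1: 15/4 = 15/4; row 2: 24/4 = 6. Minimum is 15/4 at row 1 (u1 leaves); pivot element 4.
Divide row 1 by 4; eliminate column x2 from the other rows.
In the new row 1, the RHS entry is the old entry divided by the pivot: 15/4 = 15/4.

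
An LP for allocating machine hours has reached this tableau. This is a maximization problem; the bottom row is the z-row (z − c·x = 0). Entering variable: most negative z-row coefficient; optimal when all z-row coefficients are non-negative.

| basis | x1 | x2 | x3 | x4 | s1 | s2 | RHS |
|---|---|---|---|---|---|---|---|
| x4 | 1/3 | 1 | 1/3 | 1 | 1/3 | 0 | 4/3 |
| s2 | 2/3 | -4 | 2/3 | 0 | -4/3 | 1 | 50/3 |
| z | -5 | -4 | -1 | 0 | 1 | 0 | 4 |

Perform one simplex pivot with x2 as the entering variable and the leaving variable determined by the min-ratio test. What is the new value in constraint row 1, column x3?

1/3

Ratio test on column x2 — row 1: (4/3)/1 = 4/3; row 2: entry -4 ≤ 0. Minimum is 4/3 at row 1 (x4 leaves); pivot element 1.
Divide row 1 by 1; eliminate column x2 from the other rows.
In the new row 1, the x3 entry is the old entry divided by the pivot: (1/3)/1 = 1/3.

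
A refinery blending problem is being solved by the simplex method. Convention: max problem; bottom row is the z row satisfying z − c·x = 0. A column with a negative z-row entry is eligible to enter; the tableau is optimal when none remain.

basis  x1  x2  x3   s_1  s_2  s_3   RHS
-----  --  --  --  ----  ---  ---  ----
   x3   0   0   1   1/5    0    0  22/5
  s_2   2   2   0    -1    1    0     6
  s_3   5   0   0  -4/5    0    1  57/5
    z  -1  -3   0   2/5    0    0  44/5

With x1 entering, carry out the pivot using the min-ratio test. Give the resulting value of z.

Ratio test on column x1 — row 1: entry 0 ≤ 0; row 2: 6/2 = 3; row 3: (57/5)/5 = 57/25. Minimum is 57/25 at row 3 (s_3 leaves); pivot element 5.
Pivot on row 3; the z-row RHS becomes 44/5 − (-1)·(57/25) = 277/25.

277/25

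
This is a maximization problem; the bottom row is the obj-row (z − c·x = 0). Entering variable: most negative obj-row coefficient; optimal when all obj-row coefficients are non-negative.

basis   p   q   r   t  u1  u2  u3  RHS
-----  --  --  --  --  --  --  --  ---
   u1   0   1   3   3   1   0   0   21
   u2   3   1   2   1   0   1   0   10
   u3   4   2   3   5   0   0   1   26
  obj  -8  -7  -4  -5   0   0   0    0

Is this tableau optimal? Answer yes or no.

The obj-row has a negative entry -8 in column p, so it is not optimal.

no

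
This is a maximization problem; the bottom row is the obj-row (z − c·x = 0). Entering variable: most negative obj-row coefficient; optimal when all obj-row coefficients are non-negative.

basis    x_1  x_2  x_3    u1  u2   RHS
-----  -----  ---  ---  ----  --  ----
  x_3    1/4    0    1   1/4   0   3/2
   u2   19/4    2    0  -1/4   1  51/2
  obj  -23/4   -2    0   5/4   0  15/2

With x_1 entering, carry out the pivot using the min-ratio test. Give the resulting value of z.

729/19

Ratio test on column x_1 — row 1: (3/2)/(1/4) = 6; row 2: (51/2)/(19/4) = 102/19. Minimum is 102/19 at row 2 (u2 leaves); pivot element 19/4.
Pivot on row 2; the obj-row RHS becomes 15/2 − (-23/4)·(102/19) = 729/19.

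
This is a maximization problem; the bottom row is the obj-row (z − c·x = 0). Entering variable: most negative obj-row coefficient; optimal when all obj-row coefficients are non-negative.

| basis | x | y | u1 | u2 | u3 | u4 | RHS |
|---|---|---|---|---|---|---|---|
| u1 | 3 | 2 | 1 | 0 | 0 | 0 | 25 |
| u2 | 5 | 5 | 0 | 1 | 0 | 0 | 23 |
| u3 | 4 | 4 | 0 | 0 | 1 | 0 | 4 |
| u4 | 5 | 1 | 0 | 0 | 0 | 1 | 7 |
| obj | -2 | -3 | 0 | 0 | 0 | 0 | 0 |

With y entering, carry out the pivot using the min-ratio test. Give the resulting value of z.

3

Ratio test on column y — row 1: 25/2 = 25/2; row 2: 23/5 = 23/5; row 3: 4/4 = 1; row 4: 7/1 = 7. Minimum is 1 at row 3 (u3 leaves); pivot element 4.
Pivot on row 3; the obj-row RHS becomes 0 − (-3)·1 = 3.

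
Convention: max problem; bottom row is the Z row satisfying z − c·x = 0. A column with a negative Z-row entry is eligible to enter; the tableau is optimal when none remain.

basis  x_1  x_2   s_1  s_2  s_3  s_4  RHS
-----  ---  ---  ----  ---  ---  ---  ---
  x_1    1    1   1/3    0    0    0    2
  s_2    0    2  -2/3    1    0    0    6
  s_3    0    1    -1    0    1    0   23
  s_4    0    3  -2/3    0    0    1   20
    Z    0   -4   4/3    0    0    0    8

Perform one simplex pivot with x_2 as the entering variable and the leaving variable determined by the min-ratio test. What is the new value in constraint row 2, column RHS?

2

Ratio test on column x_2 — row 1: 2/1 = 2; row 2: 6/2 = 3; row 3: 23/1 = 23; row 4: 20/3 = 20/3. Minimum is 2 at row 1 (x_1 leaves); pivot element 1.
Divide row 1 by 1; eliminate column x_2 from the other rows.
Row 2 update in column RHS: 6 − 2·2 = 2.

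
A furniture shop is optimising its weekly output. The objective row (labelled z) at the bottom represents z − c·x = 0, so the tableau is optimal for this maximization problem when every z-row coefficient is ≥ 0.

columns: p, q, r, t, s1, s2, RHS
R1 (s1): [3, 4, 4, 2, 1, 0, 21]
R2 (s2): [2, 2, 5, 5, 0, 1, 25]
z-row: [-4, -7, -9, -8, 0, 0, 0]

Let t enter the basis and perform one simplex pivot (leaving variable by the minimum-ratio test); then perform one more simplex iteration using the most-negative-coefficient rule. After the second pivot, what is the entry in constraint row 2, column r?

3/4

Ratio test on column t — row 1: 21/2 = 21/2; row 2: 25/5 = 5. Minimum is 5 at row 2 (s2 leaves); pivot element 5.
Divide row 2 by 5; eliminate column t from the other rows.
Second iteration: most negative z-row entry is -19/5 in column q, so q enters.
Ratio test on column q — row 1: 11/(16/5) = 55/16; row 2: 5/(2/5) = 25/2. Minimum is 55/16 at row 1 (s1 leaves); pivot element 16/5.
Divide row 1 by 16/5; eliminate column q from the other rows.
After both pivots, the entry at constraint row 2, column r is 3/4.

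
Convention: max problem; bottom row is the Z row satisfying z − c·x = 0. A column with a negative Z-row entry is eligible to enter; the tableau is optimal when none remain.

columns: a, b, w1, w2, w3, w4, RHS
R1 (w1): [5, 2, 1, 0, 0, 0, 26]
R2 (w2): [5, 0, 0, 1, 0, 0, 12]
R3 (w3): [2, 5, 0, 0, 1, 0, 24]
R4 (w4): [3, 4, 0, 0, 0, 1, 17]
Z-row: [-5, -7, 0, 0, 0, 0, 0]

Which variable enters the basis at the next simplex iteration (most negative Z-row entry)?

Negative Z-row entries: a: -5, b: -7.
The most negative is -7 in column b, so b enters.

b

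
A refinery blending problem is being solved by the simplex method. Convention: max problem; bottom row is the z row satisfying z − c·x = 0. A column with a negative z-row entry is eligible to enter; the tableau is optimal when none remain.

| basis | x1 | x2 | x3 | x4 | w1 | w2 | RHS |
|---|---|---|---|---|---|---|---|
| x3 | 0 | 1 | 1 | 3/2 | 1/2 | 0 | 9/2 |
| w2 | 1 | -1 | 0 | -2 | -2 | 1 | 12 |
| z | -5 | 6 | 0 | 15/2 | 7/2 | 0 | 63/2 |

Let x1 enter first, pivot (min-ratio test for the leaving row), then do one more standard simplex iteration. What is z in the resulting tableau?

150

Ratio test on column x1 — row 1: entry 0 ≤ 0; row 2: 12/1 = 12. Minimum is 12 at row 2 (w2 leaves); pivot element 1.
Pivot on row 2; the z-row RHS becomes 63/2 − (-5)·12 = 183/2.
Next entering variable (most negative z-row entry -13/2): w1.
Ratio test on column w1 — row 1: (9/2)/(1/2) = 9; row 2: entry -2 ≤ 0. Minimum is 9 at row 1 (x3 leaves); pivot element 1/2.
After the second pivot the z-row RHS is 183/2 − (-13/2)·9 = 150.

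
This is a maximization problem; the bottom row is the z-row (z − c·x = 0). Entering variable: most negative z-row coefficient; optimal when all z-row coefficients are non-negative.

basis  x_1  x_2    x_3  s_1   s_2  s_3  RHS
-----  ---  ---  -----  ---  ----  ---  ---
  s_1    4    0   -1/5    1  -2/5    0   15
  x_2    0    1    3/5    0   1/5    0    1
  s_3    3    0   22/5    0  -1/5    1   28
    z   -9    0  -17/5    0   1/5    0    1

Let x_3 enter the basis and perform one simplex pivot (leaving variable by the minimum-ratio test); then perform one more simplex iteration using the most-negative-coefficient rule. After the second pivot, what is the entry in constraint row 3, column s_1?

-3/4

Ratio test on column x_3 — row 1: entry -1/5 ≤ 0; row 2: 1/(3/5) = 5/3; row 3: 28/(22/5) = 70/11. Minimum is 5/3 at row 2 (x_2 leaves); pivot element 3/5.
Divide row 2 by 3/5; eliminate column x_3 from the other rows.
Second iteration: most negative z-row entry is -9 in column x_1, so x_1 enters.
Ratio test on column x_1 — row 1: (46/3)/4 = 23/6; row 2: entry 0 ≤ 0; row 3: (62/3)/3 = 62/9. Minimum is 23/6 at row 1 (s_1 leaves); pivot element 4.
Divide row 1 by 4; eliminate column x_1 from the other rows.
After both pivots, the entry at constraint row 3, column s_1 is -3/4.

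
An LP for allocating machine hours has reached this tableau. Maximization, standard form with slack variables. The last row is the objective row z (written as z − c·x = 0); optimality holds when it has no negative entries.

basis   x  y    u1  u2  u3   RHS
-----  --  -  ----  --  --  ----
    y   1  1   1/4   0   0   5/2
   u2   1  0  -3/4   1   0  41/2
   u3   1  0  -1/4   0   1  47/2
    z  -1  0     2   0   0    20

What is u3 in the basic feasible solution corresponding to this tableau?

u3 is basic (row 3); its value is the RHS of that row, 47/2.

47/2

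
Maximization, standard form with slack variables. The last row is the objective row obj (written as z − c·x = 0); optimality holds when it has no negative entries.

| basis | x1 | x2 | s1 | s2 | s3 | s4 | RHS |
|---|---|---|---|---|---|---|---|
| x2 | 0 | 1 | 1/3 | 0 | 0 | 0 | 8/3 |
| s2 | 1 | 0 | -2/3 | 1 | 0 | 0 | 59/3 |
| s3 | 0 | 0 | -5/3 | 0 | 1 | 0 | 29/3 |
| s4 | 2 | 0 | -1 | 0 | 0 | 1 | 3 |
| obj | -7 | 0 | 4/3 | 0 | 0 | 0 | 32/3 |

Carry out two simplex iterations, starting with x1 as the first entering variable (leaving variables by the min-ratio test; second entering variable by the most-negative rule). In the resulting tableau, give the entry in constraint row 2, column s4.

Ratio test on column x1 — row 1: entry 0 ≤ 0; row 2: (59/3)/1 = 59/3; row 3: entry 0 ≤ 0; row 4: 3/2 = 3/2. Minimum is 3/2 at row 4 (s4 leaves); pivot element 2.
Divide row 4 by 2; eliminate column x1 from the other rows.
Second iteration: most negative obj-row entry is -13/6 in column s1, so s1 enters.
Ratio test on column s1 — row 1: (8/3)/(1/3) = 8; row 2: entry -1/6 ≤ 0; row 3: entry -5/3 ≤ 0; row 4: entry -1/2 ≤ 0. Minimum is 8 at row 1 (x2 leaves); pivot element 1/3.
Divide row 1 by 1/3; eliminate column s1 from the other rows.
After both pivots, the entry at constraint row 2, column s4 is -1/2.

-1/2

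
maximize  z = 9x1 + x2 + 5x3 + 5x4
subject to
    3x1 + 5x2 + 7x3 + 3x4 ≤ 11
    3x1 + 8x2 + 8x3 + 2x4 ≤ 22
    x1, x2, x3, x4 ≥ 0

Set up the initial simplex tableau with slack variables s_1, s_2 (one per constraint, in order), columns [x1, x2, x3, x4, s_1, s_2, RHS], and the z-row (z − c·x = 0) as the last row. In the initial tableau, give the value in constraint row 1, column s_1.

Slack s_1 belongs to constraint 1; its column is the unit vector e_1, so the entry in row 1 is 1.

1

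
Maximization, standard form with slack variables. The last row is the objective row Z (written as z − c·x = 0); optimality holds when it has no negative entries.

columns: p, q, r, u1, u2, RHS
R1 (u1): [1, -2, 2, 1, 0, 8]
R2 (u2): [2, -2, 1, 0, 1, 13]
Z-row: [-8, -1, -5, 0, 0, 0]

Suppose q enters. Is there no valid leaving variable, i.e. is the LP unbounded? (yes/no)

yes

Every constraint-row entry in column q is ≤ 0, so increasing q is unbounded.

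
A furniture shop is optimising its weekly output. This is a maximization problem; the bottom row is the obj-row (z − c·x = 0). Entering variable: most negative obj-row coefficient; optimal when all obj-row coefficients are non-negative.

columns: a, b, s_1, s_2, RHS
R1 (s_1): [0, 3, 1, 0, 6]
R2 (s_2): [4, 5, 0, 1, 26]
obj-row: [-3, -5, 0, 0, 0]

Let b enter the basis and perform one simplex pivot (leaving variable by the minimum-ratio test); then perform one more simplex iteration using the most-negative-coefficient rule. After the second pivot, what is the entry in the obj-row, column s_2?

3/4

Ratio test on column b — row 1: 6/3 = 2; row 2: 26/5 = 26/5. Minimum is 2 at row 1 (s_1 leaves); pivot element 3.
Divide row 1 by 3; eliminate column b from the other rows.
Second iteration: most negative obj-row entry is -3 in column a, so a enters.
Ratio test on column a — row 1: entry 0 ≤ 0; row 2: 16/4 = 4. Minimum is 4 at row 2 (s_2 leaves); pivot element 4.
Divide row 2 by 4; eliminate column a from the other rows.
After both pivots, the entry at the obj-row, column s_2 is 3/4.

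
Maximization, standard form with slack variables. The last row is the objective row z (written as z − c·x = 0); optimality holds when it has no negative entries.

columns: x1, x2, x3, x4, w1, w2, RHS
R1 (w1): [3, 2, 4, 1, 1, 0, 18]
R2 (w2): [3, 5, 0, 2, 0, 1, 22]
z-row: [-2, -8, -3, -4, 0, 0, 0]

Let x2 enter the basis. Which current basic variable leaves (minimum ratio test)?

w2

Column x2 entries and ratios — w1: 18/2 = 9; w2: 22/5 = 22/5.
Smallest ratio is 22/5 in the row of w2, so w2 leaves.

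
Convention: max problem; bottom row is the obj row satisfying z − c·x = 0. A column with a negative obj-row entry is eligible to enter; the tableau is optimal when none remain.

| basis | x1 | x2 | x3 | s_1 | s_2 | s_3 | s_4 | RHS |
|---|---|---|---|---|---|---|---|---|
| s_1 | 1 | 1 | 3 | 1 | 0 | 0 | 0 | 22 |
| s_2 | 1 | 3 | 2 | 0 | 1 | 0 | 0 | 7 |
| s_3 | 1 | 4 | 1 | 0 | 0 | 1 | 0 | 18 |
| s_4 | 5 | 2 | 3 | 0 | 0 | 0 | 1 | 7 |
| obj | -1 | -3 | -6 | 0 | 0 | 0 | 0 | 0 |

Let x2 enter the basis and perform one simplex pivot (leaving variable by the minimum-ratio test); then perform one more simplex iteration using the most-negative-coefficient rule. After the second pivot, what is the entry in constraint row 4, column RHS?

7/5

Ratio test on column x2 — row 1: 22/1 = 22; row 2: 7/3 = 7/3; row 3: 18/4 = 9/2; row 4: 7/2 = 7/2. Minimum is 7/3 at row 2 (s_2 leaves); pivot element 3.
Divide row 2 by 3; eliminate column x2 from the other rows.
Second iteration: most negative obj-row entry is -4 in column x3, so x3 enters.
Ratio test on column x3 — row 1: (59/3)/(7/3) = 59/7; row 2: (7/3)/(2/3) = 7/2; row 3: entry -5/3 ≤ 0; row 4: (7/3)/(5/3) = 7/5. Minimum is 7/5 at row 4 (s_4 leaves); pivot element 5/3.
Divide row 4 by 5/3; eliminate column x3 from the other rows.
After both pivots, the entry at constraint row 4, column RHS is 7/5.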